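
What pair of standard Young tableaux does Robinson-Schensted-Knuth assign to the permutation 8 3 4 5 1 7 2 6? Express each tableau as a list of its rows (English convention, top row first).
P = [[1, 2, 5, 6], [3, 4, 7], [8]], Q = [[1, 3, 4, 6], [2, 7, 8], [5]]

Insert each entry of the permutation into P by Schensted row insertion, recording in Q the position of each new cell.

Insert 8: appended to row 1. P = [[8]].
Insert 3: 3 bumps 8 from row 1; 8 starts row 2. P = [[3], [8]].
Insert 4: appended to row 1. P = [[3, 4], [8]].
Insert 5: appended to row 1. P = [[3, 4, 5], [8]].
Insert 1: 1 bumps 3 from row 1; 3 bumps 8 from row 2; 8 starts row 3. P = [[1, 4, 5], [3], [8]].
Insert 7: appended to row 1. P = [[1, 4, 5, 7], [3], [8]].
Insert 2: 2 bumps 4 from row 1; 4 appends to row 2. P = [[1, 2, 5, 7], [3, 4], [8]].
Insert 6: 6 bumps 7 from row 1; 7 appends to row 2. P = [[1, 2, 5, 6], [3, 4, 7], [8]].

So P = [[1, 2, 5, 6], [3, 4, 7], [8]], Q = [[1, 3, 4, 6], [2, 7, 8], [5]].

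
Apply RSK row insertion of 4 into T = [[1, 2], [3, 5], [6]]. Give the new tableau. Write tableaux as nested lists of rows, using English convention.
[[1, 2, 4], [3, 5], [6]]

4 is larger than every entry of row 1, so it is appended to row 1. The new tableau is [[1, 2, 4], [3, 5], [6]].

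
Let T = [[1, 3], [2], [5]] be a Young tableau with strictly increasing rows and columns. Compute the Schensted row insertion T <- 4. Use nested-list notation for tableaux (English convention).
4 is larger than every entry of row 1, so it is appended to row 1. The new tableau is [[1, 3, 4], [2], [5]].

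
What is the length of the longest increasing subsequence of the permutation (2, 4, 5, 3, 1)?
3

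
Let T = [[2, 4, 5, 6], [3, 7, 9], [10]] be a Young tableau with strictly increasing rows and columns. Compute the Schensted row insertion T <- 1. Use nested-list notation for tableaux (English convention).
In row 1, 1 replaces 2 (the leftmost entry greater than 1); 2 is bumped to row 2. In row 2, 2 replaces 3 (the leftmost entry greater than 2); 3 is bumped to row 3. In row 3, 3 replaces 10 (the leftmost entry greater than 3); 10 is bumped to row 4. 10 starts a new row 4. The new tableau is [[1, 4, 5, 6], [2, 7, 9], [3], [10]].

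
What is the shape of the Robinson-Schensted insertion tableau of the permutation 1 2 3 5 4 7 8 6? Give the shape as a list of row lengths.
Row-insert each entry into an empty tableau.

After inserting 1: P = [[1]].
After inserting 2: P = [[1, 2]].
After inserting 3: P = [[1, 2, 3]].
After inserting 5: P = [[1, 2, 3, 5]].
After inserting 4: P = [[1, 2, 3, 4], [5]].
After inserting 7: P = [[1, 2, 3, 4, 7], [5]].
After inserting 8: P = [[1, 2, 3, 4, 7, 8], [5]].
After inserting 6: P = [[1, 2, 3, 4, 6, 8], [5, 7]].

The final insertion tableau P = [[1, 2, 3, 4, 6, 8], [5, 7]] has shape [6, 2].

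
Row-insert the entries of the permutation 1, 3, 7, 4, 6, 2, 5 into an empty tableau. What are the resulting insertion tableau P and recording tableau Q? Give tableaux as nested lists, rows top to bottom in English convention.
Insert each entry of the permutation into P by Schensted row insertion, recording in Q the position of each new cell.

Insert 1: appended to row 1. P = [[1]], Q = [[1]].
Insert 3: appended to row 1. P = [[1, 3]], Q = [[1, 2]].
Insert 7: appended to row 1. P = [[1, 3, 7]], Q = [[1, 2, 3]].
Insert 4: 4 bumps 7 from row 1; 7 starts row 2. P = [[1, 3, 4], [7]], Q = [[1, 2, 3], [4]].
Insert 6: appended to row 1. P = [[1, 3, 4, 6], [7]], Q = [[1, 2, 3, 5], [4]].
Insert 2: 2 bumps 3 from row 1; 3 bumps 7 from row 2; 7 starts row 3. P = [[1, 2, 4, 6], [3], [7]], Q = [[1, 2, 3, 5], [4], [6]].
Insert 5: 5 bumps 6 from row 1; 6 appends to row 2. P = [[1, 2, 4, 5], [3, 6], [7]], Q = [[1, 2, 3, 5], [4, 7], [6]].

So P = [[1, 2, 4, 5], [3, 6], [7]], Q = [[1, 2, 3, 5], [4, 7], [6]].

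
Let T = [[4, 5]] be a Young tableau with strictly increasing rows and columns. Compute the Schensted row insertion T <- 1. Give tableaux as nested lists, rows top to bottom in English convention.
[[1, 5], [4]]

In row 1, 1 replaces 4 (the leftmost entry greater than 1); 4 is bumped to row 2. 4 starts a new row 2. The new tableau is [[1, 5], [4]].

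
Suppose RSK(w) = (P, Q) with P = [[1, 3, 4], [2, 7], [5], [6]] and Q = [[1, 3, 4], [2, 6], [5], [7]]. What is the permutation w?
Reverse the RSK construction: for i from n down to 1, find the cell of Q containing i, remove the entry at that cell from P, and reverse-bump it up through P; the value ejected from row 1 is w(i).

Step i=7: Q has 7 at row 4, column 1; remove 6 from row 4 of P and reverse-bump: 6 enters row 3 and ejects 5; 5 enters row 2 and ejects 2; 2 enters row 1 and ejects 1. So w(7) = 1. P is now [[2, 3, 4], [5, 7], [6]].
Step i=6: Q has 6 at row 2, column 2; remove 7 from row 2 of P and reverse-bump: 7 enters row 1 and ejects 4. So w(6) = 4. P is now [[2, 3, 7], [5], [6]].
Step i=5: Q has 5 at row 3, column 1; remove 6 from row 3 of P and reverse-bump: 6 enters row 2 and ejects 5; 5 enters row 1 and ejects 3. So w(5) = 3. P is now [[2, 5, 7], [6]].
Step i=4: Q has 4 at row 1, column 3; remove that cell from P, ejecting 7. So w(4) = 7. P is now [[2, 5], [6]].
Step i=3: Q has 3 at row 1, column 2; remove that cell from P, ejecting 5. So w(3) = 5. P is now [[2], [6]].
Step i=2: Q has 2 at row 2, column 1; remove 6 from row 2 of P and reverse-bump: 6 enters row 1 and ejects 2. So w(2) = 2. P is now [[6]].
Step i=1: Q has 1 at row 1, column 1; remove that cell from P, ejecting 6. So w(1) = 6. P is now [].

So w = 6 2 5 7 3 4 1.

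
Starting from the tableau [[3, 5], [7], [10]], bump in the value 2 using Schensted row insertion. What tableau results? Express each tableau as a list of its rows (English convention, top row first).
In row 1, 2 replaces 3 (the leftmost entry greater than 2); 3 is bumped to row 2. In row 2, 3 replaces 7 (the leftmost entry greater than 3); 7 is bumped to row 3. In row 3, 7 replaces 10 (the leftmost entry greater than 7); 10 is bumped to row 4. 10 starts a new row 4. The new tableau is [[2, 5], [3], [7], [10]].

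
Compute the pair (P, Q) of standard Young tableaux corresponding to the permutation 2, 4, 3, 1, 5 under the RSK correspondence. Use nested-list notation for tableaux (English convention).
Insert each entry of the permutation into P by Schensted row insertion, recording in Q the position of each new cell.

Insert 2: appended to row 1. P = [[2]].
Insert 4: appended to row 1. P = [[2, 4]].
Insert 3: 3 bumps 4 from row 1; 4 starts row 2. P = [[2, 3], [4]].
Insert 1: 1 bumps 2 from row 1; 2 bumps 4 from row 2; 4 starts row 3. P = [[1, 3], [2], [4]].
Insert 5: appended to row 1. P = [[1, 3, 5], [2], [4]].

So P = [[1, 3, 5], [2], [4]], Q = [[1, 2, 5], [3], [4]].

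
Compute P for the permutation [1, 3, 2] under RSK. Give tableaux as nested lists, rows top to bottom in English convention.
P = [[1, 2], [3]]

Insert 1: appended to row 1. P = [[1]].
Insert 3: appended to row 1. P = [[1, 3]].
Insert 2: 2 bumps 3 from row 1; 3 starts row 2. P = [[1, 2], [3]].

So P = [[1, 2], [3]].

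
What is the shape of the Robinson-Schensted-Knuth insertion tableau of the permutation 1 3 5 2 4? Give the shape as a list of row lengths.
Row-insert each entry into an empty tableau.

After inserting 1: P = [[1]].
After inserting 3: P = [[1, 3]].
After inserting 5: P = [[1, 3, 5]].
After inserting 2: P = [[1, 2, 5], [3]].
After inserting 4: P = [[1, 2, 4], [3, 5]].

The final insertion tableau P = [[1, 2, 4], [3, 5]] has shape [3, 2].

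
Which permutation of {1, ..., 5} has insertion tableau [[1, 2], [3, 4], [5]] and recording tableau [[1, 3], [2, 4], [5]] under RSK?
Reverse the RSK construction: for i from n down to 1, find the cell of Q containing i, remove the entry at that cell from P, and reverse-bump it up through P; the value ejected from row 1 is w(i).

Step i=5: Q has 5 at row 3, column 1; remove 5 from row 3 of P and reverse-bump: 5 enters row 2 and ejects 4; 4 enters row 1 and ejects 2. So w(5) = 2. P is now [[1, 4], [3, 5]].
Step i=4: Q has 4 at row 2, column 2; remove 5 from row 2 of P and reverse-bump: 5 enters row 1 and ejects 4. So w(4) = 4. P is now [[1, 5], [3]].
Step i=3: Q has 3 at row 1, column 2; remove that cell from P, ejecting 5. So w(3) = 5. P is now [[1], [3]].
Step i=2: Q has 2 at row 2, column 1; remove 3 from row 2 of P and reverse-bump: 3 enters row 1 and ejects 1. So w(2) = 1. P is now [[3]].
Step i=1: Q has 1 at row 1, column 1; remove that cell from P, ejecting 3. So w(1) = 3. P is now [].

So w = 3 1 5 4 2.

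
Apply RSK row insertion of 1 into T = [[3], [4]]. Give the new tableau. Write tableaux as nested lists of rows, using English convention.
[[1], [3], [4]]

In row 1, 1 replaces 3 (the leftmost entry greater than 1); 3 is bumped to row 2. In row 2, 3 replaces 4 (the leftmost entry greater than 3); 4 is bumped to row 3. 4 starts a new row 3. The new tableau is [[1], [3], [4]].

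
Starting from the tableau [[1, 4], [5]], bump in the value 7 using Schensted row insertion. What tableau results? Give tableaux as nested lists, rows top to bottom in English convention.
[[1, 4, 7], [5]]

7 is larger than every entry of row 1, so it is appended to row 1. The new tableau is [[1, 4, 7], [5]].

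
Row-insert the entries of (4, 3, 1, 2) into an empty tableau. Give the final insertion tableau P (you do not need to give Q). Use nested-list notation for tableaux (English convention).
Insert 4: appended to row 1. P = [[4]].
Insert 3: 3 bumps 4 from row 1; 4 starts row 2. P = [[3], [4]].
Insert 1: 1 bumps 3 from row 1; 3 bumps 4 from row 2; 4 starts row 3. P = [[1], [3], [4]].
Insert 2: appended to row 1. P = [[1, 2], [3], [4]].

So P = [[1, 2], [3], [4]].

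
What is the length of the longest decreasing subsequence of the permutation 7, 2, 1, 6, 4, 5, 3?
4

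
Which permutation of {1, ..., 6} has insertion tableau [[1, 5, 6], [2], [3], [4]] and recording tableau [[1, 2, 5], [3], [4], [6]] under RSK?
Reverse RSK: for i = n, n-1, ..., 1, locate i in Q, remove the corresponding corner cell from P, and reverse-bump its entry up through P; the value ejected from row 1 is w(i).

So w = 4 5 3 2 6 1.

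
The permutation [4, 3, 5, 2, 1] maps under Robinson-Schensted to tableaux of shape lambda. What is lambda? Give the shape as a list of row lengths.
Row-insert each entry into an empty tableau.

After inserting 4: P = [[4]].
After inserting 3: P = [[3], [4]].
After inserting 5: P = [[3, 5], [4]].
After inserting 2: P = [[2, 5], [3], [4]].
After inserting 1: P = [[1, 5], [2], [3], [4]].

The final insertion tableau P = [[1, 5], [2], [3], [4]] has shape [2, 1, 1, 1].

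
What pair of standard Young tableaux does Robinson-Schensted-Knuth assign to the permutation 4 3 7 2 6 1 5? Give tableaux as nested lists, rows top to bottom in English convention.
Insert each entry of the permutation into P by Schensted row insertion, recording in Q the position of each new cell.

Insert 4: appended to row 1. P = [[4]].
Insert 3: 3 bumps 4 from row 1; 4 starts row 2. P = [[3], [4]].
Insert 7: appended to row 1. P = [[3, 7], [4]].
Insert 2: 2 bumps 3 from row 1; 3 bumps 4 from row 2; 4 starts row 3. P = [[2, 7], [3], [4]].
Insert 6: 6 bumps 7 from row 1; 7 appends to row 2. P = [[2, 6], [3, 7], [4]].
Insert 1: 1 bumps 2 from row 1; 2 bumps 3 from row 2; 3 bumps 4 from row 3; 4 starts row 4. P = [[1, 6], [2, 7], [3], [4]].
Insert 5: 5 bumps 6 from row 1; 6 bumps 7 from row 2; 7 appends to row 3. P = [[1, 5], [2, 6], [3, 7], [4]].

So P = [[1, 5], [2, 6], [3, 7], [4]], Q = [[1, 3], [2, 5], [4, 7], [6]].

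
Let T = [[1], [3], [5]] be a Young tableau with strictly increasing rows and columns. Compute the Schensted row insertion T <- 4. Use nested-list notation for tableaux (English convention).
[[1, 4], [3], [5]]

4 is larger than every entry of row 1, so it is appended to row 1. The new tableau is [[1, 4], [3], [5]].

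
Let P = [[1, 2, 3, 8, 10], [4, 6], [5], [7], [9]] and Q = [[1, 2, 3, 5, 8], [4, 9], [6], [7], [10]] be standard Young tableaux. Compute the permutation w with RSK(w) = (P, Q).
Reverse the RSK construction: for i from n down to 1, find the cell of Q containing i, remove the entry at that cell from P, and reverse-bump it up through P; the value ejected from row 1 is w(i).

Step i=10: Q has 10 at row 5, column 1; remove 9 from row 5 of P and reverse-bump: 9 enters row 4 and ejects 7; 7 enters row 3 and ejects 5; 5 enters row 2 and ejects 4; 4 enters row 1 and ejects 3. So w(10) = 3. P is now [[1, 2, 4, 8, 10], [5, 6], [7], [9]].
Step i=9: Q has 9 at row 2, column 2; remove 6 from row 2 of P and reverse-bump: 6 enters row 1 and ejects 4. So w(9) = 4. P is now [[1, 2, 6, 8, 10], [5], [7], [9]].
Step i=8: Q has 8 at row 1, column 5; remove that cell from P, ejecting 10. So w(8) = 10. P is now [[1, 2, 6, 8], [5], [7], [9]].
Step i=7: Q has 7 at row 4, column 1; remove 9 from row 4 of P and reverse-bump: 9 enters row 3 and ejects 7; 7 enters row 2 and ejects 5; 5 enters row 1 and ejects 2. So w(7) = 2. P is now [[1, 5, 6, 8], [7], [9]].
Step i=6: Q has 6 at row 3, column 1; remove 9 from row 3 of P and reverse-bump: 9 enters row 2 and ejects 7; 7 enters row 1 and ejects 6. So w(6) = 6. P is now [[1, 5, 7, 8], [9]].
Step i=5: Q has 5 at row 1, column 4; remove that cell from P, ejecting 8. So w(5) = 8. P is now [[1, 5, 7], [9]].
Step i=4: Q has 4 at row 2, column 1; remove 9 from row 2 of P and reverse-bump: 9 enters row 1 and ejects 7. So w(4) = 7. P is now [[1, 5, 9]].
Step i=3: Q has 3 at row 1, column 3; remove that cell from P, ejecting 9. So w(3) = 9. P is now [[1, 5]].
Step i=2: Q has 2 at row 1, column 2; remove that cell from P, ejecting 5. So w(2) = 5. P is now [[1]].
Step i=1: Q has 1 at row 1, column 1; remove that cell from P, ejecting 1. So w(1) = 1. P is now [].

So w = 1 5 9 7 8 6 2 10 4 3.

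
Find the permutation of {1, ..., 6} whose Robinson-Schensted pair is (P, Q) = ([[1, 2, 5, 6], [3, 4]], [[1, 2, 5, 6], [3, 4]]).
Reverse the RSK construction: for i from n down to 1, find the cell of Q containing i, remove the entry at that cell from P, and reverse-bump it up through P; the value ejected from row 1 is w(i).

Step i=6: Q has 6 at row 1, column 4; remove that cell from P, ejecting 6. So w(6) = 6. P is now [[1, 2, 5], [3, 4]].
Step i=5: Q has 5 at row 1, column 3; remove that cell from P, ejecting 5. So w(5) = 5. P is now [[1, 2], [3, 4]].
Step i=4: Q has 4 at row 2, column 2; remove 4 from row 2 of P and reverse-bump: 4 enters row 1 and ejects 2. So w(4) = 2. P is now [[1, 4], [3]].
Step i=3: Q has 3 at row 2, column 1; remove 3 from row 2 of P and reverse-bump: 3 enters row 1 and ejects 1. So w(3) = 1. P is now [[3, 4]].
Step i=2: Q has 2 at row 1, column 2; remove that cell from P, ejecting 4. So w(2) = 4. P is now [[3]].
Step i=1: Q has 1 at row 1, column 1; remove that cell from P, ejecting 3. So w(1) = 3. P is now [].

So w = 3 4 1 2 5 6.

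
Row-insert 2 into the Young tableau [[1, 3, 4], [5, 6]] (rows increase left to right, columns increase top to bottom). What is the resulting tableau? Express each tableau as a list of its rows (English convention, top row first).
[[1, 2, 4], [3, 6], [5]]

In row 1, 2 replaces 3 (the leftmost entry greater than 2); 3 is bumped to row 2. In row 2, 3 replaces 5 (the leftmost entry greater than 3); 5 is bumped to row 3. 5 starts a new row 3. The new tableau is [[1, 2, 4], [3, 6], [5]].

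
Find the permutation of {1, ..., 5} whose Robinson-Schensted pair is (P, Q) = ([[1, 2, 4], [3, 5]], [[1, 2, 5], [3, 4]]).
3 5 1 2 4

Reverse the RSK construction: for i from n down to 1, find the cell of Q containing i, remove the entry at that cell from P, and reverse-bump it up through P; the value ejected from row 1 is w(i).

Step i=5: Q has 5 at row 1, column 3; remove that cell from P, ejecting 4. So w(5) = 4. P is now [[1, 2], [3, 5]].
Step i=4: Q has 4 at row 2, column 2; remove 5 from row 2 of P and reverse-bump: 5 enters row 1 and ejects 2. So w(4) = 2. P is now [[1, 5], [3]].
Step i=3: Q has 3 at row 2, column 1; remove 3 from row 2 of P and reverse-bump: 3 enters row 1 and ejects 1. So w(3) = 1. P is now [[3, 5]].
Step i=2: Q has 2 at row 1, column 2; remove that cell from P, ejecting 5. So w(2) = 5. P is now [[3]].
Step i=1: Q has 1 at row 1, column 1; remove that cell from P, ejecting 3. So w(1) = 3. P is now [].

So w = 3 5 1 2 4.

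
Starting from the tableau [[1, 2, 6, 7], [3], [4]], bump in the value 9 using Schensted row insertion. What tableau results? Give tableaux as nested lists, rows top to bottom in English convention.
[[1, 2, 6, 7, 9], [3], [4]]

9 is larger than every entry of row 1, so it is appended to row 1. The new tableau is [[1, 2, 6, 7, 9], [3], [4]].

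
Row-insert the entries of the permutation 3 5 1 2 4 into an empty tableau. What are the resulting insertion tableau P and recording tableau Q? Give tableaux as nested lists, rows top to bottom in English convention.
P = [[1, 2, 4], [3, 5]], Q = [[1, 2, 5], [3, 4]]

Insert each entry of the permutation into P by Schensted row insertion, recording in Q the position of each new cell.

Insert 3: appended to row 1. P = [[3]].
Insert 5: appended to row 1. P = [[3, 5]].
Insert 1: 1 bumps 3 from row 1; 3 starts row 2. P = [[1, 5], [3]].
Insert 2: 2 bumps 5 from row 1; 5 appends to row 2. P = [[1, 2], [3, 5]].
Insert 4: appended to row 1. P = [[1, 2, 4], [3, 5]].

So P = [[1, 2, 4], [3, 5]], Q = [[1, 2, 5], [3, 4]].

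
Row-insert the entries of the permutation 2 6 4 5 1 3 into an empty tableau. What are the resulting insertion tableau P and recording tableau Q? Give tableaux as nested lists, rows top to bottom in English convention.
Insert each entry of the permutation into P by Schensted row insertion, recording in Q the position of each new cell.

Insert 2: appended to row 1. P = [[2]].
Insert 6: appended to row 1. P = [[2, 6]].
Insert 4: 4 bumps 6 from row 1; 6 starts row 2. P = [[2, 4], [6]].
Insert 5: appended to row 1. P = [[2, 4, 5], [6]].
Insert 1: 1 bumps 2 from row 1; 2 bumps 6 from row 2; 6 starts row 3. P = [[1, 4, 5], [2], [6]].
Insert 3: 3 bumps 4 from row 1; 4 appends to row 2. P = [[1, 3, 5], [2, 4], [6]].

So P = [[1, 3, 5], [2, 4], [6]], Q = [[1, 2, 4], [3, 6], [5]].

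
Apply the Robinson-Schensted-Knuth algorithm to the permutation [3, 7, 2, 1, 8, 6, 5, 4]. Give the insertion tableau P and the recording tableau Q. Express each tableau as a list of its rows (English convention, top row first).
P = [[1, 4, 8], [2, 5], [3, 6], [7]], Q = [[1, 2, 5], [3, 6], [4, 7], [8]]

Insert each entry of the permutation into P by Schensted row insertion, recording in Q the position of each new cell.

Insert 3: appended to row 1. P = [[3]].
Insert 7: appended to row 1. P = [[3, 7]].
Insert 2: 2 bumps 3 from row 1; 3 starts row 2. P = [[2, 7], [3]].
Insert 1: 1 bumps 2 from row 1; 2 bumps 3 from row 2; 3 starts row 3. P = [[1, 7], [2], [3]].
Insert 8: appended to row 1. P = [[1, 7, 8], [2], [3]].
Insert 6: 6 bumps 7 from row 1; 7 appends to row 2. P = [[1, 6, 8], [2, 7], [3]].
Insert 5: 5 bumps 6 from row 1; 6 bumps 7 from row 2; 7 appends to row 3. P = [[1, 5, 8], [2, 6], [3, 7]].
Insert 4: 4 bumps 5 from row 1; 5 bumps 6 from row 2; 6 bumps 7 from row 3; 7 starts row 4. P = [[1, 4, 8], [2, 5], [3, 6], [7]].

So P = [[1, 4, 8], [2, 5], [3, 6], [7]], Q = [[1, 2, 5], [3, 6], [4, 7], [8]].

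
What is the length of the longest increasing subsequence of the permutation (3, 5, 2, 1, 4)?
2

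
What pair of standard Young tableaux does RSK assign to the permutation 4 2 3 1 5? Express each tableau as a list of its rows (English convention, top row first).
P = [[1, 3, 5], [2], [4]], Q = [[1, 3, 5], [2], [4]]

Insert each entry of the permutation into P by Schensted row insertion, recording in Q the position of each new cell.

After inserting 4: P = [[4]].
After inserting 2: P = [[2], [4]].
After inserting 3: P = [[2, 3], [4]].
After inserting 1: P = [[1, 3], [2], [4]].
After inserting 5: P = [[1, 3, 5], [2], [4]].

So P = [[1, 3, 5], [2], [4]], Q = [[1, 3, 5], [2], [4]].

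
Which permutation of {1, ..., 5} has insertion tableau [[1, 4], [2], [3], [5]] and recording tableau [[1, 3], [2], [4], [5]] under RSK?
Reverse RSK: for i = n, n-1, ..., 1, locate i in Q, remove the corresponding corner cell from P, and reverse-bump its entry up through P; the value ejected from row 1 is w(i).

So w = 5 3 4 2 1.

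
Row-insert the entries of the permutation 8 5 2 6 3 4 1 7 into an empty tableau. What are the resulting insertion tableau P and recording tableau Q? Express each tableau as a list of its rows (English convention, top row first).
P = [[1, 3, 4, 7], [2, 6], [5], [8]], Q = [[1, 4, 6, 8], [2, 5], [3], [7]]

Insert each entry of the permutation into P by Schensted row insertion, recording in Q the position of each new cell.

Insert 8: appended to row 1. P = [[8]].
Insert 5: 5 bumps 8 from row 1; 8 starts row 2. P = [[5], [8]].
Insert 2: 2 bumps 5 from row 1; 5 bumps 8 from row 2; 8 starts row 3. P = [[2], [5], [8]].
Insert 6: appended to row 1. P = [[2, 6], [5], [8]].
Insert 3: 3 bumps 6 from row 1; 6 appends to row 2. P = [[2, 3], [5, 6], [8]].
Insert 4: appended to row 1. P = [[2, 3, 4], [5, 6], [8]].
Insert 1: 1 bumps 2 from row 1; 2 bumps 5 from row 2; 5 bumps 8 from row 3; 8 starts row 4. P = [[1, 3, 4], [2, 6], [5], [8]].
Insert 7: appended to row 1. P = [[1, 3, 4, 7], [2, 6], [5], [8]].

So P = [[1, 3, 4, 7], [2, 6], [5], [8]], Q = [[1, 4, 6, 8], [2, 5], [3], [7]].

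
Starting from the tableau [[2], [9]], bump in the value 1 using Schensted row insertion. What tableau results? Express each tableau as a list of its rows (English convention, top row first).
[[1], [2], [9]]

In row 1, 1 replaces 2 (the leftmost entry greater than 1); 2 is bumped to row 2. In row 2, 2 replaces 9 (the leftmost entry greater than 2); 9 is bumped to row 3. 9 starts a new row 3. The new tableau is [[1], [2], [9]].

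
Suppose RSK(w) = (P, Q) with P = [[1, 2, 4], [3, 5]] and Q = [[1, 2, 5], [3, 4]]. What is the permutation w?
Reverse the RSK construction: for i from n down to 1, find the cell of Q containing i, remove the entry at that cell from P, and reverse-bump it up through P; the value ejected from row 1 is w(i).

Step i=5: Q has 5 at row 1, column 3; remove that cell from P, ejecting 4. So w(5) = 4. P is now [[1, 2], [3, 5]].
Step i=4: Q has 4 at row 2, column 2; remove 5 from row 2 of P and reverse-bump: 5 enters row 1 and ejects 2. So w(4) = 2. P is now [[1, 5], [3]].
Step i=3: Q has 3 at row 2, column 1; remove 3 from row 2 of P and reverse-bump: 3 enters row 1 and ejects 1. So w(3) = 1. P is now [[3, 5]].
Step i=2: Q has 2 at row 1, column 2; remove that cell from P, ejecting 5. So w(2) = 5. P is now [[3]].
Step i=1: Q has 1 at row 1, column 1; remove that cell from P, ejecting 3. So w(1) = 3. P is now [].

So w = 3 5 1 2 4.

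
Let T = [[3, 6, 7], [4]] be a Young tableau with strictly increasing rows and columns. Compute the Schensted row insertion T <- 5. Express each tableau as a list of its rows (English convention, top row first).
[[3, 5, 7], [4, 6]]

In row 1, 5 replaces 6 (the leftmost entry greater than 5); 6 is bumped to row 2. 6 is appended to row 2. The new tableau is [[3, 5, 7], [4, 6]].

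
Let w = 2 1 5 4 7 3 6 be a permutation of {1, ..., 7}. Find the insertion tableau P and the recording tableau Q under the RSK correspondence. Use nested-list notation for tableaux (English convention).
Insert each entry of the permutation into P by Schensted row insertion, recording in Q the position of each new cell.

Insert 2: appended to row 1. P = [[2]].
Insert 1: 1 bumps 2 from row 1; 2 starts row 2. P = [[1], [2]].
Insert 5: appended to row 1. P = [[1, 5], [2]].
Insert 4: 4 bumps 5 from row 1; 5 appends to row 2. P = [[1, 4], [2, 5]].
Insert 7: appended to row 1. P = [[1, 4, 7], [2, 5]].
Insert 3: 3 bumps 4 from row 1; 4 bumps 5 from row 2; 5 starts row 3. P = [[1, 3, 7], [2, 4], [5]].
Insert 6: 6 bumps 7 from row 1; 7 appends to row 2. P = [[1, 3, 6], [2, 4, 7], [5]].

So P = [[1, 3, 6], [2, 4, 7], [5]], Q = [[1, 3, 5], [2, 4, 7], [6]].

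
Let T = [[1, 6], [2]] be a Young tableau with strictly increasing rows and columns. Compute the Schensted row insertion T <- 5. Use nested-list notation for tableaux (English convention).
[[1, 5], [2, 6]]

In row 1, 5 replaces 6 (the leftmost entry greater than 5); 6 is bumped to row 2. 6 is appended to row 2. The new tableau is [[1, 5], [2, 6]].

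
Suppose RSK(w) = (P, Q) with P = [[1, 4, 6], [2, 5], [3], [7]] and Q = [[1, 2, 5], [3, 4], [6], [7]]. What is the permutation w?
3 7 2 5 6 4 1

Reverse the RSK construction: for i from n down to 1, find the cell of Q containing i, remove the entry at that cell from P, and reverse-bump it up through P; the value ejected from row 1 is w(i).

Step i=7: Q has 7 at row 4, column 1; remove 7 from row 4 of P and reverse-bump: 7 enters row 3 and ejects 3; 3 enters row 2 and ejects 2; 2 enters row 1 and ejects 1. So w(7) = 1. P is now [[2, 4, 6], [3, 5], [7]].
Step i=6: Q has 6 at row 3, column 1; remove 7 from row 3 of P and reverse-bump: 7 enters row 2 and ejects 5; 5 enters row 1 and ejects 4. So w(6) = 4. P is now [[2, 5, 6], [3, 7]].
Step i=5: Q has 5 at row 1, column 3; remove that cell from P, ejecting 6. So w(5) = 6. P is now [[2, 5], [3, 7]].
Step i=4: Q has 4 at row 2, column 2; remove 7 from row 2 of P and reverse-bump: 7 enters row 1 and ejects 5. So w(4) = 5. P is now [[2, 7], [3]].
Step i=3: Q has 3 at row 2, column 1; remove 3 from row 2 of P and reverse-bump: 3 enters row 1 and ejects 2. So w(3) = 2. P is now [[3, 7]].
Step i=2: Q has 2 at row 1, column 2; remove that cell from P, ejecting 7. So w(2) = 7. P is now [[3]].
Step i=1: Q has 1 at row 1, column 1; remove that cell from P, ejecting 3. So w(1) = 3. P is now [].

So w = 3 7 2 5 6 4 1.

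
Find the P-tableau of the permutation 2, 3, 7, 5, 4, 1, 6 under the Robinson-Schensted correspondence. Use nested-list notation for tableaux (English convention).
P = [[1, 3, 4, 6], [2], [5], [7]]

Insert 2: appended to row 1. P = [[2]].
Insert 3: appended to row 1. P = [[2, 3]].
Insert 7: appended to row 1. P = [[2, 3, 7]].
Insert 5: 5 bumps 7 from row 1; 7 starts row 2. P = [[2, 3, 5], [7]].
Insert 4: 4 bumps 5 from row 1; 5 bumps 7 from row 2; 7 starts row 3. P = [[2, 3, 4], [5], [7]].
Insert 1: 1 bumps 2 from row 1; 2 bumps 5 from row 2; 5 bumps 7 from row 3; 7 starts row 4. P = [[1, 3, 4], [2], [5], [7]].
Insert 6: appended to row 1. P = [[1, 3, 4, 6], [2], [5], [7]].

So P = [[1, 3, 4, 6], [2], [5], [7]].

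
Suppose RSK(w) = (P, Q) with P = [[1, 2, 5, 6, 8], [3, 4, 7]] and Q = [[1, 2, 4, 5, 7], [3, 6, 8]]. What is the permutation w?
Reverse the RSK construction: for i from n down to 1, find the cell of Q containing i, remove the entry at that cell from P, and reverse-bump it up through P; the value ejected from row 1 is w(i).

Step i=8: Q has 8 at row 2, column 3; remove 7 from row 2 of P and reverse-bump: 7 enters row 1 and ejects 6. So w(8) = 6. P is now [[1, 2, 5, 7, 8], [3, 4]].
Step i=7: Q has 7 at row 1, column 5; remove that cell from P, ejecting 8. So w(7) = 8. P is now [[1, 2, 5, 7], [3, 4]].
Step i=6: Q has 6 at row 2, column 2; remove 4 from row 2 of P and reverse-bump: 4 enters row 1 and ejects 2. So w(6) = 2. P is now [[1, 4, 5, 7], [3]].
Step i=5: Q has 5 at row 1, column 4; remove that cell from P, ejecting 7. So w(5) = 7. P is now [[1, 4, 5], [3]].
Step i=4: Q has 4 at row 1, column 3; remove that cell from P, ejecting 5. So w(4) = 5. P is now [[1, 4], [3]].
Step i=3: Q has 3 at row 2, column 1; remove 3 from row 2 of P and reverse-bump: 3 enters row 1 and ejects 1. So w(3) = 1. P is now [[3, 4]].
Step i=2: Q has 2 at row 1, column 2; remove that cell from P, ejecting 4. So w(2) = 4. P is now [[3]].
Step i=1: Q has 1 at row 1, column 1; remove that cell from P, ejecting 3. So w(1) = 3. P is now [].

So w = 3 4 1 5 7 2 8 6.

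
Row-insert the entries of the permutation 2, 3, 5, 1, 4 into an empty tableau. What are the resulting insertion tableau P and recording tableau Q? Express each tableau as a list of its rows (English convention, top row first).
P = [[1, 3, 4], [2, 5]], Q = [[1, 2, 3], [4, 5]]

Insert each entry of the permutation into P by Schensted row insertion, recording in Q the position of each new cell.

After inserting 2: P = [[2]].
After inserting 3: P = [[2, 3]].
After inserting 5: P = [[2, 3, 5]].
After inserting 1: P = [[1, 3, 5], [2]].
After inserting 4: P = [[1, 3, 4], [2, 5]].

So P = [[1, 3, 4], [2, 5]], Q = [[1, 2, 3], [4, 5]].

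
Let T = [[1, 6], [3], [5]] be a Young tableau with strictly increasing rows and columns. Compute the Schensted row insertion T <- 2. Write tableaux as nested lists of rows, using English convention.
In row 1, 2 replaces 6 (the leftmost entry greater than 2); 6 is bumped to row 2. 6 is appended to row 2. The new tableau is [[1, 2], [3, 6], [5]].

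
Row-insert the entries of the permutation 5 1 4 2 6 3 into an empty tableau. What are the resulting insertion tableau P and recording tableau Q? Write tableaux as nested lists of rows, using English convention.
P = [[1, 2, 3], [4, 6], [5]], Q = [[1, 3, 5], [2, 6], [4]]

Insert each entry of the permutation into P by Schensted row insertion, recording in Q the position of each new cell.

Insert 5: appended to row 1. P = [[5]].
Insert 1: 1 bumps 5 from row 1; 5 starts row 2. P = [[1], [5]].
Insert 4: appended to row 1. P = [[1, 4], [5]].
Insert 2: 2 bumps 4 from row 1; 4 bumps 5 from row 2; 5 starts row 3. P = [[1, 2], [4], [5]].
Insert 6: appended to row 1. P = [[1, 2, 6], [4], [5]].
Insert 3: 3 bumps 6 from row 1; 6 appends to row 2. P = [[1, 2, 3], [4, 6], [5]].

So P = [[1, 2, 3], [4, 6], [5]], Q = [[1, 3, 5], [2, 6], [4]].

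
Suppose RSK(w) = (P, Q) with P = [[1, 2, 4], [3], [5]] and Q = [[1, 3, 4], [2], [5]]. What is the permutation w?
Reverse the RSK construction: for i from n down to 1, find the cell of Q containing i, remove the entry at that cell from P, and reverse-bump it up through P; the value ejected from row 1 is w(i).

Step i=5: Q has 5 at row 3, column 1; remove 5 from row 3 of P and reverse-bump: 5 enters row 2 and ejects 3; 3 enters row 1 and ejects 2. So w(5) = 2. P is now [[1, 3, 4], [5]].
Step i=4: Q has 4 at row 1, column 3; remove that cell from P, ejecting 4. So w(4) = 4. P is now [[1, 3], [5]].
Step i=3: Q has 3 at row 1, column 2; remove that cell from P, ejecting 3. So w(3) = 3. P is now [[1], [5]].
Step i=2: Q has 2 at row 2, column 1; remove 5 from row 2 of P and reverse-bump: 5 enters row 1 and ejects 1. So w(2) = 1. P is now [[5]].
Step i=1: Q has 1 at row 1, column 1; remove that cell from P, ejecting 5. So w(1) = 5. P is now [].

So w = 5 1 3 4 2.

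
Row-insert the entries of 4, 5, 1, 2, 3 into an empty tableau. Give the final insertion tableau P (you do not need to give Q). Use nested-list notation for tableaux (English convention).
Insert 4: appended to row 1. P = [[4]].
Insert 5: appended to row 1. P = [[4, 5]].
Insert 1: 1 bumps 4 from row 1; 4 starts row 2. P = [[1, 5], [4]].
Insert 2: 2 bumps 5 from row 1; 5 appends to row 2. P = [[1, 2], [4, 5]].
Insert 3: appended to row 1. P = [[1, 2, 3], [4, 5]].

So P = [[1, 2, 3], [4, 5]].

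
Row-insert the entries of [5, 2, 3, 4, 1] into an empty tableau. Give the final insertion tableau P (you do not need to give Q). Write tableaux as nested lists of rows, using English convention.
P = [[1, 3, 4], [2], [5]]

After inserting 5: P = [[5]].
After inserting 2: P = [[2], [5]].
After inserting 3: P = [[2, 3], [5]].
After inserting 4: P = [[2, 3, 4], [5]].
After inserting 1: P = [[1, 3, 4], [2], [5]].

So P = [[1, 3, 4], [2], [5]].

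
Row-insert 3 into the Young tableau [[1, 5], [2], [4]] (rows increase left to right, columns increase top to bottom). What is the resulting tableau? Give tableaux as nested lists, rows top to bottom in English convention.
In row 1, 3 replaces 5 (the leftmost entry greater than 3); 5 is bumped to row 2. 5 is appended to row 2. The new tableau is [[1, 3], [2, 5], [4]].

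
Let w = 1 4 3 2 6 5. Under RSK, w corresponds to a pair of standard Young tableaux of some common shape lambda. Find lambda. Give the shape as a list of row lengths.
[3, 2, 1]

RSK row insertion gives P = [[1, 2, 5], [3, 6], [4]], which has shape [3, 2, 1].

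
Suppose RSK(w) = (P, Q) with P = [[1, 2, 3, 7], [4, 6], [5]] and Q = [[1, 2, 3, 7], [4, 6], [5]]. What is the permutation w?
1 5 6 4 2 3 7

Reverse RSK: for i = n, n-1, ..., 1, locate i in Q, remove the corresponding corner cell from P, and reverse-bump its entry up through P; the value ejected from row 1 is w(i).

So w = 1 5 6 4 2 3 7.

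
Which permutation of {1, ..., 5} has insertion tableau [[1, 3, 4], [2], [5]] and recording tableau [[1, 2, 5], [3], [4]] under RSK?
Reverse the RSK construction: for i from n down to 1, find the cell of Q containing i, remove the entry at that cell from P, and reverse-bump it up through P; the value ejected from row 1 is w(i).

Step i=5: Q has 5 at row 1, column 3; remove that cell from P, ejecting 4. So w(5) = 4. P is now [[1, 3], [2], [5]].
Step i=4: Q has 4 at row 3, column 1; remove 5 from row 3 of P and reverse-bump: 5 enters row 2 and ejects 2; 2 enters row 1 and ejects 1. So w(4) = 1. P is now [[2, 3], [5]].
Step i=3: Q has 3 at row 2, column 1; remove 5 from row 2 of P and reverse-bump: 5 enters row 1 and ejects 3. So w(3) = 3. P is now [[2, 5]].
Step i=2: Q has 2 at row 1, column 2; remove that cell from P, ejecting 5. So w(2) = 5. P is now [[2]].
Step i=1: Q has 1 at row 1, column 1; remove that cell from P, ejecting 2. So w(1) = 2. P is now [].

So w = 2 5 3 1 4.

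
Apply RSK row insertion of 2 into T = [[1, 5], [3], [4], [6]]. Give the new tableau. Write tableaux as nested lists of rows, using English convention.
In row 1, 2 replaces 5 (the leftmost entry greater than 2); 5 is bumped to row 2. 5 is appended to row 2. The new tableau is [[1, 2], [3, 5], [4], [6]].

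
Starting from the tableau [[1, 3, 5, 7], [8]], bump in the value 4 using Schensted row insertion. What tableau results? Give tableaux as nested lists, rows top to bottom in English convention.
In row 1, 4 replaces 5 (the leftmost entry greater than 4); 5 is bumped to row 2. In row 2, 5 replaces 8 (the leftmost entry greater than 5); 8 is bumped to row 3. 8 starts a new row 3. The new tableau is [[1, 3, 4, 7], [5], [8]].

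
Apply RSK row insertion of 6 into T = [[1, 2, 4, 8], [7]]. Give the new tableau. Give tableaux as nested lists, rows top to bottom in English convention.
[[1, 2, 4, 6], [7, 8]]

In row 1, 6 replaces 8 (the leftmost entry greater than 6); 8 is bumped to row 2. 8 is appended to row 2. The new tableau is [[1, 2, 4, 6], [7, 8]].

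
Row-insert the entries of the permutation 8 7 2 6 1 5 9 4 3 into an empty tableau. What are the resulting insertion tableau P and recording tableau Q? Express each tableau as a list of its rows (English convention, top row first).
Insert each entry of the permutation into P by Schensted row insertion, recording in Q the position of each new cell.

After inserting 8: P = [[8]].
After inserting 7: P = [[7], [8]].
After inserting 2: P = [[2], [7], [8]].
After inserting 6: P = [[2, 6], [7], [8]].
After inserting 1: P = [[1, 6], [2], [7], [8]].
After inserting 5: P = [[1, 5], [2, 6], [7], [8]].
After inserting 9: P = [[1, 5, 9], [2, 6], [7], [8]].
After inserting 4: P = [[1, 4, 9], [2, 5], [6], [7], [8]].
After inserting 3: P = [[1, 3, 9], [2, 4], [5], [6], [7], [8]].

So P = [[1, 3, 9], [2, 4], [5], [6], [7], [8]], Q = [[1, 4, 7], [2, 6], [3], [5], [8], [9]].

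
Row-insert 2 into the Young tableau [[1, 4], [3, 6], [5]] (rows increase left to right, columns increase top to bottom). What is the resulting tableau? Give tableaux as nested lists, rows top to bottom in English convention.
[[1, 2], [3, 4], [5, 6]]

In row 1, 2 replaces 4 (the leftmost entry greater than 2); 4 is bumped to row 2. In row 2, 4 replaces 6 (the leftmost entry greater than 4); 6 is bumped to row 3. 6 is appended to row 3. The new tableau is [[1, 2], [3, 4], [5, 6]].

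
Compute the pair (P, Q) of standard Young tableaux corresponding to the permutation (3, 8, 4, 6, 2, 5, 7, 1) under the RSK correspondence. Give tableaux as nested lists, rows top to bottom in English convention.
P = [[1, 4, 5, 7], [2, 6], [3], [8]], Q = [[1, 2, 4, 7], [3, 6], [5], [8]]

Insert each entry of the permutation into P by Schensted row insertion, recording in Q the position of each new cell.

After inserting 3: P = [[3]].
After inserting 8: P = [[3, 8]].
After inserting 4: P = [[3, 4], [8]].
After inserting 6: P = [[3, 4, 6], [8]].
After inserting 2: P = [[2, 4, 6], [3], [8]].
After inserting 5: P = [[2, 4, 5], [3, 6], [8]].
After inserting 7: P = [[2, 4, 5, 7], [3, 6], [8]].
After inserting 1: P = [[1, 4, 5, 7], [2, 6], [3], [8]].

So P = [[1, 4, 5, 7], [2, 6], [3], [8]], Q = [[1, 2, 4, 7], [3, 6], [5], [8]].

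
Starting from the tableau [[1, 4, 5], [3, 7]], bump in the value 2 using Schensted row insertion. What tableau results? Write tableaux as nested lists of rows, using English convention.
[[1, 2, 5], [3, 4], [7]]

In row 1, 2 replaces 4 (the leftmost entry greater than 2); 4 is bumped to row 2. In row 2, 4 replaces 7 (the leftmost entry greater than 4); 7 is bumped to row 3. 7 starts a new row 3. The new tableau is [[1, 2, 5], [3, 4], [7]].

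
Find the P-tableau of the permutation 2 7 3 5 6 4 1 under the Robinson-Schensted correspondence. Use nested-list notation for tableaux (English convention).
P = [[1, 3, 4, 6], [2], [5], [7]]

Insert 2: appended to row 1. P = [[2]].
Insert 7: appended to row 1. P = [[2, 7]].
Insert 3: 3 bumps 7 from row 1; 7 starts row 2. P = [[2, 3], [7]].
Insert 5: appended to row 1. P = [[2, 3, 5], [7]].
Insert 6: appended to row 1. P = [[2, 3, 5, 6], [7]].
Insert 4: 4 bumps 5 from row 1; 5 bumps 7 from row 2; 7 starts row 3. P = [[2, 3, 4, 6], [5], [7]].
Insert 1: 1 bumps 2 from row 1; 2 bumps 5 from row 2; 5 bumps 7 from row 3; 7 starts row 4. P = [[1, 3, 4, 6], [2], [5], [7]].

So P = [[1, 3, 4, 6], [2], [5], [7]].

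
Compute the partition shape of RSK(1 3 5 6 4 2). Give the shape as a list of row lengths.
[4, 1, 1]

Row-insert each entry into an empty tableau.

After inserting 1: P = [[1]].
After inserting 3: P = [[1, 3]].
After inserting 5: P = [[1, 3, 5]].
After inserting 6: P = [[1, 3, 5, 6]].
After inserting 4: P = [[1, 3, 4, 6], [5]].
After inserting 2: P = [[1, 2, 4, 6], [3], [5]].

The final insertion tableau P = [[1, 2, 4, 6], [3], [5]] has shape [4, 1, 1].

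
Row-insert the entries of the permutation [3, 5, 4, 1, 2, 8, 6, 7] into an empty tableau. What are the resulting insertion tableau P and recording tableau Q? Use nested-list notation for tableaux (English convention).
P = [[1, 2, 6, 7], [3, 4, 8], [5]], Q = [[1, 2, 6, 8], [3, 5, 7], [4]]

Insert each entry of the permutation into P by Schensted row insertion, recording in Q the position of each new cell.

Insert 3: appended to row 1. P = [[3]].
Insert 5: appended to row 1. P = [[3, 5]].
Insert 4: 4 bumps 5 from row 1; 5 starts row 2. P = [[3, 4], [5]].
Insert 1: 1 bumps 3 from row 1; 3 bumps 5 from row 2; 5 starts row 3. P = [[1, 4], [3], [5]].
Insert 2: 2 bumps 4 from row 1; 4 appends to row 2. P = [[1, 2], [3, 4], [5]].
Insert 8: appended to row 1. P = [[1, 2, 8], [3, 4], [5]].
Insert 6: 6 bumps 8 from row 1; 8 appends to row 2. P = [[1, 2, 6], [3, 4, 8], [5]].
Insert 7: appended to row 1. P = [[1, 2, 6, 7], [3, 4, 8], [5]].

So P = [[1, 2, 6, 7], [3, 4, 8], [5]], Q = [[1, 2, 6, 8], [3, 5, 7], [4]].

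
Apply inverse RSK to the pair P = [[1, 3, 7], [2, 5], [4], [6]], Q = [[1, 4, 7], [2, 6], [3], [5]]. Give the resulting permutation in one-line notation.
Reverse RSK: for i = n, n-1, ..., 1, locate i in Q, remove the corresponding corner cell from P, and reverse-bump its entry up through P; the value ejected from row 1 is w(i).

So w = 6 4 2 5 1 3 7.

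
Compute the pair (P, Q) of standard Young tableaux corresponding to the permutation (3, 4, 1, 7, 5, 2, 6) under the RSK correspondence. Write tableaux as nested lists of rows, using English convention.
Insert each entry of the permutation into P by Schensted row insertion, recording in Q the position of each new cell.

Insert 3: appended to row 1. P = [[3]].
Insert 4: appended to row 1. P = [[3, 4]].
Insert 1: 1 bumps 3 from row 1; 3 starts row 2. P = [[1, 4], [3]].
Insert 7: appended to row 1. P = [[1, 4, 7], [3]].
Insert 5: 5 bumps 7 from row 1; 7 appends to row 2. P = [[1, 4, 5], [3, 7]].
Insert 2: 2 bumps 4 from row 1; 4 bumps 7 from row 2; 7 starts row 3. P = [[1, 2, 5], [3, 4], [7]].
Insert 6: appended to row 1. P = [[1, 2, 5, 6], [3, 4], [7]].

So P = [[1, 2, 5, 6], [3, 4], [7]], Q = [[1, 2, 4, 7], [3, 5], [6]].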